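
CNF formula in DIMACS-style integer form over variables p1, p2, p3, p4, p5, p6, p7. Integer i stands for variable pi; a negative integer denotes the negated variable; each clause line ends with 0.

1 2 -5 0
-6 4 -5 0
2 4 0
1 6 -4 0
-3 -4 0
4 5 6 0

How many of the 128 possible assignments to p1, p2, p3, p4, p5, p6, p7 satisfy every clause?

Split on p4, then p5.
  p4=1, p5=1: p7 free; 5 ways for (p1,p2,p3,p6) × 2^1 = 10.
  p4=1, p5=0: p2, p7 free; 3 ways for (p1,p3,p6) × 2^2 = 12.
  p4=0, p5=1: forces p2=1; p6=0; p1, p3, p7 free → 2^3 = 8.
  p4=0, p5=0: forces p2=1; p6=1; p1, p3, p7 free → 2^3 = 8.
Total: 10 + 12 + 8 + 8 = 38.

38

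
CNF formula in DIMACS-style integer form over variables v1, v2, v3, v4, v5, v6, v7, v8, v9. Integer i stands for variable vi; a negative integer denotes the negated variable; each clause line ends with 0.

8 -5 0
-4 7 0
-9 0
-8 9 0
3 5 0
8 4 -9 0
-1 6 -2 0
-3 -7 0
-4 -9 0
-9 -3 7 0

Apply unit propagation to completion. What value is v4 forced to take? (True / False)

False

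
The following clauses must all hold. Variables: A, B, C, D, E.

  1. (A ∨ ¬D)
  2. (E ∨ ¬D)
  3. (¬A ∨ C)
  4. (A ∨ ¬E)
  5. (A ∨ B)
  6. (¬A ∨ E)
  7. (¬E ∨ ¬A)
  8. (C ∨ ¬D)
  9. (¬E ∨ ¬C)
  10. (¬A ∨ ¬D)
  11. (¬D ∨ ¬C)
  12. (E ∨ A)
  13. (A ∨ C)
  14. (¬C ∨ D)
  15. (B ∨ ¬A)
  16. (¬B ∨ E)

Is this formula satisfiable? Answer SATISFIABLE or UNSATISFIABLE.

UNSATISFIABLE

A = True:
  propagation gives C=True, E=True; an empty clause results — contradiction.
A = False:
  propagation gives D=False, E=False; an empty clause results — contradiction.
Every branch closes, so no satisfying assignment exists.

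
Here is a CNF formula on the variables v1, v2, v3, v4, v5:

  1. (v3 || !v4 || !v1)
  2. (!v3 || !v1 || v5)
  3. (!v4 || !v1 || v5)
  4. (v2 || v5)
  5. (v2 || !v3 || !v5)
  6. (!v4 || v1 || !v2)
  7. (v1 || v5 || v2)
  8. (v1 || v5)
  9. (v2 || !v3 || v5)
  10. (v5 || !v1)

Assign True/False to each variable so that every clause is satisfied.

v1=F, v2=F, v3=F, v4=F, v5=T

Pure literal: v4 appears only negated; assign v4 = False.
Try v1 = False.
  then v5 is forced to True.
Branch on v2: take v2 = False.
  then v3 is forced to False.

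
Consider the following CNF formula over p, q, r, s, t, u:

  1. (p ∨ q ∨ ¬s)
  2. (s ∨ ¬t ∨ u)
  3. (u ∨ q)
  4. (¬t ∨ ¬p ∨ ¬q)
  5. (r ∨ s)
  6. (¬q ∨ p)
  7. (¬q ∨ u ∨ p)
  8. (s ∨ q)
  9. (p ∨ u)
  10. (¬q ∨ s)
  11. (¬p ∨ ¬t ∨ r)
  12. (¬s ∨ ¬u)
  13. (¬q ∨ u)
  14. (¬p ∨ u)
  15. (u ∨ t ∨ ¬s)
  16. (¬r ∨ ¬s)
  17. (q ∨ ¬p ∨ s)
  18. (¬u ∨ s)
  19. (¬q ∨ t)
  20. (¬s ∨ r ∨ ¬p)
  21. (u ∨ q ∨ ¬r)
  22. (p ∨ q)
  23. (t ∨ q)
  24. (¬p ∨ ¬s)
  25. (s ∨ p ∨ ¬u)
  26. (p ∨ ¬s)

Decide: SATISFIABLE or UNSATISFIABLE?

UNSATISFIABLE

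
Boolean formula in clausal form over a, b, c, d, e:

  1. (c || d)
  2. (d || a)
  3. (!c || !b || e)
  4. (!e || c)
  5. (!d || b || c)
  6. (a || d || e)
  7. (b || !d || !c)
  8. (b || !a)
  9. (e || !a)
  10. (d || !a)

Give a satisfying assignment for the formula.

Set a = False and propagate.
  then d is forced to True.
Branch on b: take b = True.
For the remaining variables, c = False, e = False works.
Check each clause:
  1. (c || d) — d is true.
  2. (d || a) — d is true.
  3. (!b || !c || e) — !c is true.
  4. (!e || c) — !e is true.
  5. (b || c || !d) — b is true.
  6. (d || e || a) — d is true.
  7. (!d || !c || b) — b is true.
  8. (b || !a) — b is true.
  9. (e || !a) — !a is true.
  10. (d || !a) — d is true.

a=F, b=T, c=F, d=T, e=F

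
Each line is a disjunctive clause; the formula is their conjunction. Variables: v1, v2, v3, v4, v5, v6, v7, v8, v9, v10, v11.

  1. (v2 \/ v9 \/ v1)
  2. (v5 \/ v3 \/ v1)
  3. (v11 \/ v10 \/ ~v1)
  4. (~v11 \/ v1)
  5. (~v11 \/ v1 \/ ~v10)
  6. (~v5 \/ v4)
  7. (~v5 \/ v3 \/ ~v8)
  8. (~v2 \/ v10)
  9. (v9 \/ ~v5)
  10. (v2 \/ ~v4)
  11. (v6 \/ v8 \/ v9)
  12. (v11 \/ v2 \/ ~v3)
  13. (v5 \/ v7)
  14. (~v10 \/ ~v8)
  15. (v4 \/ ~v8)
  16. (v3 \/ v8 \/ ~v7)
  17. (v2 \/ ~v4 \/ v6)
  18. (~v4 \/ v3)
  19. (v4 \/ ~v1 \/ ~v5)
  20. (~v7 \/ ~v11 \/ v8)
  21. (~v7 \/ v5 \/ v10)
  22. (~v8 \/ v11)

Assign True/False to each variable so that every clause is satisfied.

v1 = True  v2 = True  v3 = True  v4 = True  v5 = True  v6 = False  v7 = False  v8 = False  v9 = True  v10 = True  v11 = True

v9 occurs only positively in the remaining clauses — set v9 = True.
Branch on v1: take v1 = True.
Set v2 = True and propagate.
  then v10 is forced to True.
  then v8 is forced to False.
For the remaining variables, v3 = True, v4 = True, v5 = True, v6 = False, v7 = False, v11 = True works.
Every clause has at least one true literal under this assignment.
Check each clause:
  1. (v2 \/ v1 \/ v9) — v9 is true.
  2. (v3 \/ v5 \/ v1) — v1 is true.
  3. (v10 \/ v11 \/ ~v1) — v10 is true.
  4. (~v11 \/ v1) — v1 is true.
  5. (v1 \/ ~v11 \/ ~v10) — v1 is true.
  6. (v4 \/ ~v5) — v4 is true.
  7. (~v5 \/ ~v8 \/ v3) — ~v8 is true.
  8. (v10 \/ ~v2) — v10 is true.
  9. (v9 \/ ~v5) — v9 is true.
  10. (~v4 \/ v2) — v2 is true.
  11. (v6 \/ v8 \/ v9) — v9 is true.
  12. (v11 \/ v2 \/ ~v3) — v2 is true.
  13. (v5 \/ v7) — v5 is true.
  14. (~v8 \/ ~v10) — ~v8 is true.
  15. (v4 \/ ~v8) — ~v8 is true.
  16. (v8 \/ ~v7 \/ v3) — ~v7 is true.
  17. (v6 \/ v2 \/ ~v4) — v2 is true.
  18. (v3 \/ ~v4) — v3 is true.
  19. (~v5 \/ v4 \/ ~v1) — v4 is true.
  20. (~v11 \/ ~v7 \/ v8) — ~v7 is true.
  21. (v5 \/ v10 \/ ~v7) — ~v7 is true.
  22. (~v8 \/ v11) — ~v8 is true.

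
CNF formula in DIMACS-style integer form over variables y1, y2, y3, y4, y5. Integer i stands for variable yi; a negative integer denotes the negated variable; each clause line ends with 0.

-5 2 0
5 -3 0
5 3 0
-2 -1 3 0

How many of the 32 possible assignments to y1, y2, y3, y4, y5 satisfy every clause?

6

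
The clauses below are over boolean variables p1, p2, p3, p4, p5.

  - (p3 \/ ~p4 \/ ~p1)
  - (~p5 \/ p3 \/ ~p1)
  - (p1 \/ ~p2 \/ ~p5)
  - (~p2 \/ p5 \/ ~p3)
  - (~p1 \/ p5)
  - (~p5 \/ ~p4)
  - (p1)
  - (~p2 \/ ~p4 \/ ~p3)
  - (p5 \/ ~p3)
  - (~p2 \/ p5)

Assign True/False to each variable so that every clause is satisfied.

The clause (p1) is unit: p1 must be True.
(p5) is a unit clause, so p5 = True.
The clause (p3) is unit: p3 must be True.
Unit propagation: (~p4) forces p4 = False.
p2 is now unconstrained; take p2 = False.
Every clause has at least one true literal under this assignment.

p1 = 1, p2 = 0, p3 = 1, p4 = 0, p5 = 1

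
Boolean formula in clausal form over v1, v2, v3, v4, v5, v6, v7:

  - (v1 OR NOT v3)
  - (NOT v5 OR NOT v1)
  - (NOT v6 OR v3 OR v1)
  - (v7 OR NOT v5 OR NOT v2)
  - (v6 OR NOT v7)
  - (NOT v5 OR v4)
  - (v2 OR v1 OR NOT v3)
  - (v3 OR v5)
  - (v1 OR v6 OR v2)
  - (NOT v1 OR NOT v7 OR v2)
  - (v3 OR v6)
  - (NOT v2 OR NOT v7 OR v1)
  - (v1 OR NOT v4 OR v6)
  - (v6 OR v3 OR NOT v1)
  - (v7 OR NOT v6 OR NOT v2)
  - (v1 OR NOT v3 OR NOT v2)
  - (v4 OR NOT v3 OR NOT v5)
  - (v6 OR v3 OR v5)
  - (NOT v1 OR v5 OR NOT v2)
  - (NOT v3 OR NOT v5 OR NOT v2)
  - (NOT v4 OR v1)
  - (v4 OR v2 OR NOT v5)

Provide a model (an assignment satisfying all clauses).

Try v1 = True.
  then v5 is forced to False.
  then v3 is forced to True.
  then v2 is forced to False.
  then v7 is forced to False.
v4, v6 are now unconstrained; take v4 = False, v6 = True.
Every clause has at least one true literal under this assignment.

v1=True  v2=False  v3=True  v4=False  v5=False  v6=True  v7=False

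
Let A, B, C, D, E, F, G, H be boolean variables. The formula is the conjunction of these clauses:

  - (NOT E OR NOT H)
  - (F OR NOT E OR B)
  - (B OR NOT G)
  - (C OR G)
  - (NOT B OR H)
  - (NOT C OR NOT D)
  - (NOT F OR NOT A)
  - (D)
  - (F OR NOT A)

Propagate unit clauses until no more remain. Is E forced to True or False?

Unit clause (D) sets D = True.
(NOT D OR NOT C) with D = True leaves only NOT C, so C = False.
(G OR C): since C = False, the clause reduces to (G). G = True.
From (NOT G OR B) and G = True: B = True.
(H OR NOT B) with B = True leaves only H, so H = True.
(NOT H OR NOT E) with H = True leaves only NOT E, so E = False.

False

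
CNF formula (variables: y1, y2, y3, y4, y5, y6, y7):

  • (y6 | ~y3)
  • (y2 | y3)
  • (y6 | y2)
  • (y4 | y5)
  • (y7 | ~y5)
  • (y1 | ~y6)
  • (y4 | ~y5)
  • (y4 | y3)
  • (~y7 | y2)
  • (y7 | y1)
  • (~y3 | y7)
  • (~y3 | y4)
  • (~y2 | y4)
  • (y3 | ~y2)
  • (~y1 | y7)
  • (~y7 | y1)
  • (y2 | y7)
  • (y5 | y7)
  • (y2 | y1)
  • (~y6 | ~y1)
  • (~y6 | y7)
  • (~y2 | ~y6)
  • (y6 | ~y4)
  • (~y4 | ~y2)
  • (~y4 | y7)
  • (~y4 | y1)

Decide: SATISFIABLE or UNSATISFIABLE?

y7 = True:
  propagation gives y2=True, y4=True; an empty clause results — contradiction.
y7 = False:
  propagation gives y5=False; an empty clause results — contradiction.
Every branch closes, so no satisfying assignment exists.

UNSATISFIABLE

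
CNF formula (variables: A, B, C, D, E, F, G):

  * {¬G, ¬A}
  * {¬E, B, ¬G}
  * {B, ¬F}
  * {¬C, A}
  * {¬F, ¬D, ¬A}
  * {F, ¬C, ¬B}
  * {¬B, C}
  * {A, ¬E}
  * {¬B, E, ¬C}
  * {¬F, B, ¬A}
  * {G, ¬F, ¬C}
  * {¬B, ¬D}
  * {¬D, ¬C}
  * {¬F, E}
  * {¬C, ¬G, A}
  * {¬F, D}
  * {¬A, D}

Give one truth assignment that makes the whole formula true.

A=T, B=F, C=F, D=T, E=T, F=F, G=F

Branch on A: take A = True.
  then G is forced to False.
  then D is forced to True.
  then F is forced to False.
  then B is forced to False.
  then C is forced to False.
E is now unconstrained; take E = True.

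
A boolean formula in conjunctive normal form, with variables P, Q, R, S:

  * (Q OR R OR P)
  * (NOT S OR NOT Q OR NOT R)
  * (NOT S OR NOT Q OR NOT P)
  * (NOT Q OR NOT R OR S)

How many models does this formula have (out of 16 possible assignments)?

9

Case analysis on Q and R:
  Q=1, R=1: a clause becomes empty — 0.
  Q=1, R=0: remaining (P,S) ∈ {(0,0); (0,1); (1,0)} — 3.
  Q=0, R=1: remaining (P,S) ∈ {(0,0); (0,1); (1,0); (1,1)} — 4.
  Q=0, R=0: remaining (P,S) ∈ {(1,0); (1,1)} — 2.
Total: 0 + 3 + 4 + 2 = 9.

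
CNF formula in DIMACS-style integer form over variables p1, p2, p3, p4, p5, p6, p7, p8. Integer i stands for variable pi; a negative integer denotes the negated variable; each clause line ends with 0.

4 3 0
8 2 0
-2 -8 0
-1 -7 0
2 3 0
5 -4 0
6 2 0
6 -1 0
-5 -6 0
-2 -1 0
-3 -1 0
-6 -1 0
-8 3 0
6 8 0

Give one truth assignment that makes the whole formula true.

Pure literal: p1 appears only negated; assign p1 = False.
p7 occurs only negated in the remaining clauses — set p7 = False.
Branch on p2: take p2 = True.
  then p8 is forced to False.
  then p6 is forced to True.
  then p5 is forced to False.
  then p4 is forced to False.
  then p3 is forced to True.

p1=False, p2=True, p3=True, p4=False, p5=False, p6=True, p7=False, p8=False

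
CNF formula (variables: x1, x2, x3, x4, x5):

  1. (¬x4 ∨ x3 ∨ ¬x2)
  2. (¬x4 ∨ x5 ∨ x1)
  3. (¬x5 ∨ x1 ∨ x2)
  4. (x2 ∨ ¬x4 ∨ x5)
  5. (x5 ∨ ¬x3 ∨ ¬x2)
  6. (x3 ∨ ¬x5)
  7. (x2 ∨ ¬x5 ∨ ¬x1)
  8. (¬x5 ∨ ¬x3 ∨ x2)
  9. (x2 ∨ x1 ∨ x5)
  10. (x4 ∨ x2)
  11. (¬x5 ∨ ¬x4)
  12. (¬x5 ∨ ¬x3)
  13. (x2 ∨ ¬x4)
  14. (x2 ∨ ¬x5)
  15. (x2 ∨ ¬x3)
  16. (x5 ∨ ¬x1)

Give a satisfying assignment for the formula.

Set x1 = False and propagate.
Branch on x2: take x2 = True.
For the remaining variables, x3 = False, x4 = False, x5 = False works.

x1 = False, x2 = True, x3 = False, x4 = False, x5 = False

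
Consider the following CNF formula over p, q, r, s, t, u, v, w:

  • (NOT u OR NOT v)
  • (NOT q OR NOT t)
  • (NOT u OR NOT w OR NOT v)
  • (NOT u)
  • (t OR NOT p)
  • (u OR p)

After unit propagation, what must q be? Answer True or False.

(NOT u) stands alone — u = False.
(u OR p): since u = False, the clause reduces to (p). p = True.
In (t OR NOT p), NOT p is now false; t must hold, so t = True.
From (NOT t OR NOT q) and t = True: q = False.

False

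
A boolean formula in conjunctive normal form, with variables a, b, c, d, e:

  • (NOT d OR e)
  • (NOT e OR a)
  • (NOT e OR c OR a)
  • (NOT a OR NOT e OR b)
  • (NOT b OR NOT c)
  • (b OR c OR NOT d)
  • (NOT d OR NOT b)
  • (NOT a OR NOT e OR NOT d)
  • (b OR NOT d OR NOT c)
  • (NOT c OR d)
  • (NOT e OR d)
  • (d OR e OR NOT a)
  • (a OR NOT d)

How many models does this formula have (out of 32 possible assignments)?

Satisfying assignments:
  a=0 b=0 c=0 d=0 e=0
  a=0 b=1 c=0 d=0 e=0
Count: 2.

2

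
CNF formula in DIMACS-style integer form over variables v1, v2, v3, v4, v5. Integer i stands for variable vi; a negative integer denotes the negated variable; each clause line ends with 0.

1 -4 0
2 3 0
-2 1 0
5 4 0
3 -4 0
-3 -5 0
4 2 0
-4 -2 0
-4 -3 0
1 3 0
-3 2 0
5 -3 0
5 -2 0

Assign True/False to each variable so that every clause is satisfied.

v1 = T, v2 = T, v3 = F, v4 = F, v5 = T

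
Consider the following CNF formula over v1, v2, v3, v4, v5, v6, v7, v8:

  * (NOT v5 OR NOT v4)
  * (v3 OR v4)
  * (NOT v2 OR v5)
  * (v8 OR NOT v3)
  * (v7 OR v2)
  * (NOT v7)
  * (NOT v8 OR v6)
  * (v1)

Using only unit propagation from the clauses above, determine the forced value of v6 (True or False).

True

Unit clause (NOT v7) sets v7 = False.
In (v2 OR v7), v7 is now false; v2 must hold, so v2 = True.
(NOT v2 OR v5): since v2 = True, the clause reduces to (v5). v5 = True.
From (NOT v4 OR NOT v5) and v5 = True: v4 = False.
From (v4 OR v3) and v4 = False: v3 = True.
In (NOT v3 OR v8), NOT v3 is now false; v8 must hold, so v8 = True.
From (NOT v8 OR v6) and v8 = True: v6 = True.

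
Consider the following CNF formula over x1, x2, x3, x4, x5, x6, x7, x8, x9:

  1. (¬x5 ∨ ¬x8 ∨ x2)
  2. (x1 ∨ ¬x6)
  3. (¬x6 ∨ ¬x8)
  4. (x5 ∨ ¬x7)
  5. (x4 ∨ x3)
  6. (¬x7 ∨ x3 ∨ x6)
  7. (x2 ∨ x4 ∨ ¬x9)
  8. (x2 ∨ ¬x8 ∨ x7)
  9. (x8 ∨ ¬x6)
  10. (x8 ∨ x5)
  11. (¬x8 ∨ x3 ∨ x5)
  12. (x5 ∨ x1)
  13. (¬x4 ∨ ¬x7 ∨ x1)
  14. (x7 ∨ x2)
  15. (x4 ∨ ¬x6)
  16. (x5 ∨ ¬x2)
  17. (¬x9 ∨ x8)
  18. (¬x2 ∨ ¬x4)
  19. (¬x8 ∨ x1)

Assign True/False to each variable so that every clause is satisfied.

x1=F  x2=F  x3=T  x4=F  x5=T  x6=F  x7=T  x8=F  x9=F

x3 occurs only positively in the remaining clauses — set x3 = True.
x9 occurs only negated in the remaining clauses — set x9 = False.
Branch on x1: take x1 = False.
  then x6 is forced to False.
  then x5 is forced to True.
  then x8 is forced to False.
Branch on x2: take x2 = False.
  then x7 is forced to True.
  then x4 is forced to False.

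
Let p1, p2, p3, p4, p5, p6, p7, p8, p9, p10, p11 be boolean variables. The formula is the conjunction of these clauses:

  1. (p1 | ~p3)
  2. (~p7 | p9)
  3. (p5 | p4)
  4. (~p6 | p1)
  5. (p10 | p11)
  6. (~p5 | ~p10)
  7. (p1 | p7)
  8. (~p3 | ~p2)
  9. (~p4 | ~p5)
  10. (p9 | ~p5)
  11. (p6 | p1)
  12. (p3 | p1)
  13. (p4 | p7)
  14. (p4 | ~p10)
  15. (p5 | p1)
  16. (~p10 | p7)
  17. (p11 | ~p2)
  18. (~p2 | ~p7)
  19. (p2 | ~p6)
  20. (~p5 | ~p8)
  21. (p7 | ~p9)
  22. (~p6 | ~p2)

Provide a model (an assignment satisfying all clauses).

p1 = True, p2 = False, p3 = False, p4 = True, p5 = False, p6 = False, p7 = True, p8 = True, p9 = True, p10 = True, p11 = True

Check each clause:
  1. (p1 | ~p3) — p1 is true.
  2. (p9 | ~p7) — p9 is true.
  3. (p4 | p5) — p4 is true.
  4. (p1 | ~p6) — p1 is true.
  5. (p11 | p10) — p10 is true.
  6. (~p5 | ~p10) — ~p5 is true.
  7. (p1 | p7) — p1 is true.
  8. (~p2 | ~p3) — ~p3 is true.
  9. (~p5 | ~p4) — ~p5 is true.
  10. (p9 | ~p5) — p9 is true.
  11. (p1 | p6) — p1 is true.
  12. (p3 | p1) — p1 is true.
  13. (p7 | p4) — p4 is true.
  14. (~p10 | p4) — p4 is true.
  15. (p1 | p5) — p1 is true.
  16. (p7 | ~p10) — p7 is true.
  17. (p11 | ~p2) — p11 is true.
  18. (~p2 | ~p7) — ~p2 is true.
  19. (p2 | ~p6) — ~p6 is true.
  20. (~p5 | ~p8) — ~p5 is true.
  21. (p7 | ~p9) — p7 is true.
  22. (~p2 | ~p6) — ~p6 is true.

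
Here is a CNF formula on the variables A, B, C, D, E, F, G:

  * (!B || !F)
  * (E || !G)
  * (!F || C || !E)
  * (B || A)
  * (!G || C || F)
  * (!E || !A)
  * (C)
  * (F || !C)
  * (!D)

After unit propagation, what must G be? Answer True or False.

False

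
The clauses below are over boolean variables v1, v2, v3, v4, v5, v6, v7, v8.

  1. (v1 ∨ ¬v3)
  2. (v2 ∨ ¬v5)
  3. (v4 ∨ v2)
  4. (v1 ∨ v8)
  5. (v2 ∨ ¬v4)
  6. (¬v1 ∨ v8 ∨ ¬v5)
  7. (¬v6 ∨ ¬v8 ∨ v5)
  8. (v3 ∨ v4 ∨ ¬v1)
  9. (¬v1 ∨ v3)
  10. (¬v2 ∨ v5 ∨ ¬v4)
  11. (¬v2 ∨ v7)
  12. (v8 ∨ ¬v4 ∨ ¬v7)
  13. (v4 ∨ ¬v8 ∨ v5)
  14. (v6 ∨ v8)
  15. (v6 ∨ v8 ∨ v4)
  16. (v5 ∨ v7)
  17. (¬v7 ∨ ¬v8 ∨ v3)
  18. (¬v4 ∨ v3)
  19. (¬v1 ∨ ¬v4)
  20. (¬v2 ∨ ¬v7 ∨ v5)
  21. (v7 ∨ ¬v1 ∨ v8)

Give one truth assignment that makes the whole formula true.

Set v1 = True and propagate.
  then v3 is forced to True.
  then v4 is forced to False.
  then v2 is forced to True.
  then v7 is forced to True.
  then v5 is forced to True.
  then v8 is forced to True.
v6 is now unconstrained; take v6 = False.
Every clause has at least one true literal under this assignment.

v1=T, v2=T, v3=T, v4=F, v5=T, v6=F, v7=T, v8=T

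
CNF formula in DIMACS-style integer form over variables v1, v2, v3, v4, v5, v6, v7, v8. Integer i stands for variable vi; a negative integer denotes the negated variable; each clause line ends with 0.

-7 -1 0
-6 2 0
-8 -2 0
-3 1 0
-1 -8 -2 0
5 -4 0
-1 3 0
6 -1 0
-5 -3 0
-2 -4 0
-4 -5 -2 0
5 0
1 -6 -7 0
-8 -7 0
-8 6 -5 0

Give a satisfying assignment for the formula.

v1 = False  v2 = False  v3 = False  v4 = False  v5 = True  v6 = False  v7 = False  v8 = False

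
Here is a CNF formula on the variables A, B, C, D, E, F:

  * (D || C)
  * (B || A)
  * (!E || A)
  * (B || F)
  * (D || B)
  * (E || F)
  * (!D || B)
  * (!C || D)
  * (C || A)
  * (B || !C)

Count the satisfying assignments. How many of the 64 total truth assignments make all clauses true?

The models are:
  A=0 B=1 C=1 D=1 E=0 F=1
  A=1 B=1 C=0 D=1 E=0 F=1
  A=1 B=1 C=0 D=1 E=1 F=0
  A=1 B=1 C=0 D=1 E=1 F=1
  A=1 B=1 C=1 D=1 E=0 F=1
  A=1 B=1 C=1 D=1 E=1 F=0
  A=1 B=1 C=1 D=1 E=1 F=1
That's 7 in total.

7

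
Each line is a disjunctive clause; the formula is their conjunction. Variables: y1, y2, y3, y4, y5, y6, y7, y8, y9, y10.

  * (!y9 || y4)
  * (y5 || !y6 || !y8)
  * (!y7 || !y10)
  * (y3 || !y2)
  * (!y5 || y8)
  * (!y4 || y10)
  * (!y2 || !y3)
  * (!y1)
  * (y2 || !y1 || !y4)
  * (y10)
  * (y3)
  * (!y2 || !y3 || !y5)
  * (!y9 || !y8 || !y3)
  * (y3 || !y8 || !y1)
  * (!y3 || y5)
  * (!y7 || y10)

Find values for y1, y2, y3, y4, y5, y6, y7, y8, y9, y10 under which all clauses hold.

y1=False  y2=False  y3=True  y4=False  y5=True  y6=True  y7=False  y8=True  y9=False  y10=True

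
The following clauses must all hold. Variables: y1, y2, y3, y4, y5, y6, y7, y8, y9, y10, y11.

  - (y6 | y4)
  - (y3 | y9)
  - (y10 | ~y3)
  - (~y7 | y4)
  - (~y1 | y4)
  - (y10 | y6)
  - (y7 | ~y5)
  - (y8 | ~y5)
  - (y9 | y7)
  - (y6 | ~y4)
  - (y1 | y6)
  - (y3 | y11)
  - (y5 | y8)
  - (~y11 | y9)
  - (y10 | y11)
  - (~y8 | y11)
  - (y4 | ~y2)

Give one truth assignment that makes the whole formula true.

y1 = 0, y2 = 1, y3 = 0, y4 = 1, y5 = 0, y6 = 1, y7 = 0, y8 = 1, y9 = 1, y10 = 1, y11 = 1

y6 occurs only positively in the remaining clauses — set y6 = True.
Pure literal: y9 appears only positively; assign y9 = True.
Branch on y1: take y1 = False.
For the remaining variables, y2 = True, y3 = False, y4 = True, y5 = False, y7 = False, y8 = True, y10 = True, y11 = True works.
Every clause has at least one true literal under this assignment.
Check each clause:
  1. (y6 | y4) — y4 is true.
  2. (y3 | y9) — y9 is true.
  3. (y10 | ~y3) — y10 is true.
  4. (y4 | ~y7) — ~y7 is true.
  5. (~y1 | y4) — y4 is true.
  6. (y6 | y10) — y10 is true.
  7. (~y5 | y7) — ~y5 is true.
  8. (~y5 | y8) — y8 is true.
  9. (y7 | y9) — y9 is true.
  10. (y6 | ~y4) — y6 is true.
  11. (y1 | y6) — y6 is true.
  12. (y3 | y11) — y11 is true.
  13. (y8 | y5) — y8 is true.
  14. (~y11 | y9) — y9 is true.
  15. (y11 | y10) — y10 is true.
  16. (y11 | ~y8) — y11 is true.
  17. (~y2 | y4) — y4 is true.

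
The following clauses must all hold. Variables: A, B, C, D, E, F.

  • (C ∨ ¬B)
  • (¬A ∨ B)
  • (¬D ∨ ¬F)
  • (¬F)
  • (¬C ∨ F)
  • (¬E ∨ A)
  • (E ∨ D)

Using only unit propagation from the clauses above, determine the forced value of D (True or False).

(¬F) is a unit clause: F = False.
(F ∨ ¬C): since F = False, the clause reduces to (¬C). C = False.
(C ∨ ¬B) with C = False leaves only ¬B, so B = False.
In (B ∨ ¬A), B is now false; ¬A must hold, so A = False.
(A ∨ ¬E) with A = False leaves only ¬E, so E = False.
(E ∨ D) with E = False leaves only D, so D = True.

True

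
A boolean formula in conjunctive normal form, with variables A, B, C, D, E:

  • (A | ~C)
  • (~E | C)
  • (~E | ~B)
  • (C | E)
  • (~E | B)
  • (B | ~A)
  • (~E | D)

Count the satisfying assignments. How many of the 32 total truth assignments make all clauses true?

2

The models are:
  A=T B=T C=T D=F E=F
  A=T B=T C=T D=T E=F
Count: 2.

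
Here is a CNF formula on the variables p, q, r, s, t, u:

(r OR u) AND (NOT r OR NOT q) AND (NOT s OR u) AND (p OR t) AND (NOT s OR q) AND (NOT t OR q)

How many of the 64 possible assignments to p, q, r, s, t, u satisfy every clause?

9

Split on q, then r.
  q=T, r=T: a clause becomes empty — 0.
  q=T, r=F: s free; 3 ways for (p,t,u) × 2^1 = 6.
  q=F, r=T: remaining (p,s,t,u) ∈ {(T,F,F,F); (T,F,F,T)} — 2.
  q=F, r=F: remaining (p,s,t,u) ∈ {(T,F,F,T)} — 1.
Total: 0 + 6 + 2 + 1 = 9.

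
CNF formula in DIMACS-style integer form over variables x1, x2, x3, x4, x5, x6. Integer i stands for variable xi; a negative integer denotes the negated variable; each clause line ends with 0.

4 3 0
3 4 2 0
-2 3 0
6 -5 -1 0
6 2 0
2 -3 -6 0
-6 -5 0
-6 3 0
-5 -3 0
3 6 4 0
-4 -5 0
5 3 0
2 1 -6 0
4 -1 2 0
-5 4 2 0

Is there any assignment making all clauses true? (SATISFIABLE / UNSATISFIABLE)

Set x1 = False and propagate.
Branch on x2: take x2 = True.
  then x3 is forced to True.
  then x5 is forced to False.
x4, x6 are now unconstrained; take x4 = True, x6 = True.
So x1=False, x2=True, x3=True, x4=True, x5=False, x6=True is a satisfying assignment.

SATISFIABLE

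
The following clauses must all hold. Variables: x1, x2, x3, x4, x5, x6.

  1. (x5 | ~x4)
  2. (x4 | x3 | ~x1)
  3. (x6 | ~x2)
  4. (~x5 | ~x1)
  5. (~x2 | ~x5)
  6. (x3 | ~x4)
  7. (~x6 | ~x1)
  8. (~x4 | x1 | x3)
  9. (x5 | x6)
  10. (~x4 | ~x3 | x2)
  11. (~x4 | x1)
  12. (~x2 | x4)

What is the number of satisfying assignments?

6

The models are:
  x1=F x2=F x3=F x4=F x5=F x6=T
  x1=F x2=F x3=F x4=F x5=T x6=F
  x1=F x2=F x3=F x4=F x5=T x6=T
  x1=F x2=F x3=T x4=F x5=F x6=T
  x1=F x2=F x3=T x4=F x5=T x6=F
  x1=F x2=F x3=T x4=F x5=T x6=T
Count: 6.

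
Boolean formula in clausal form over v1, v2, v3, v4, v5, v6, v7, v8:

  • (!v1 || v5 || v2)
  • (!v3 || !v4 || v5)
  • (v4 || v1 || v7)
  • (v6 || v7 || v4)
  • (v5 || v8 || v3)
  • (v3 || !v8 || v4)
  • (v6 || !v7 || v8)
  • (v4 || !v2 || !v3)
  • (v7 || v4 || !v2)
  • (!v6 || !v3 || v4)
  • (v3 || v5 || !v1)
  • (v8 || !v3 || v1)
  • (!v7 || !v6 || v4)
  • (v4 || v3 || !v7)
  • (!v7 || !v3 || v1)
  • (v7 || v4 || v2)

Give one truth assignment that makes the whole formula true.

v1 = False  v2 = True  v3 = False  v4 = True  v5 = False  v6 = True  v7 = False  v8 = True

Check each clause:
  1. (!v1 || v5 || v2) — v2 is true.
  2. (v5 || !v3 || !v4) — !v3 is true.
  3. (v1 || v7 || v4) — v4 is true.
  4. (v7 || v4 || v6) — v4 is true.
  5. (v8 || v5 || v3) — v8 is true.
  6. (v3 || v4 || !v8) — v4 is true.
  7. (v6 || v8 || !v7) — v8 is true.
  8. (!v3 || v4 || !v2) — v4 is true.
  9. (v7 || !v2 || v4) — v4 is true.
  10. (v4 || !v3 || !v6) — v4 is true.
  11. (v5 || v3 || !v1) — !v1 is true.
  12. (!v3 || v1 || v8) — v8 is true.
  13. (!v6 || !v7 || v4) — !v7 is true.
  14. (v3 || !v7 || v4) — !v7 is true.
  15. (!v7 || !v3 || v1) — !v3 is true.
  16. (v4 || v7 || v2) — v2 is true.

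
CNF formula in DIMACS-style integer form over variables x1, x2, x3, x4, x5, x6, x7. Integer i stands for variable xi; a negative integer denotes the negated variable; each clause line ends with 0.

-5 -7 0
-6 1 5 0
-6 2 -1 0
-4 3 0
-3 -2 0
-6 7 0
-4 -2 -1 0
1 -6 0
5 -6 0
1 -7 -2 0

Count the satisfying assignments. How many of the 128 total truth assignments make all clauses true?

23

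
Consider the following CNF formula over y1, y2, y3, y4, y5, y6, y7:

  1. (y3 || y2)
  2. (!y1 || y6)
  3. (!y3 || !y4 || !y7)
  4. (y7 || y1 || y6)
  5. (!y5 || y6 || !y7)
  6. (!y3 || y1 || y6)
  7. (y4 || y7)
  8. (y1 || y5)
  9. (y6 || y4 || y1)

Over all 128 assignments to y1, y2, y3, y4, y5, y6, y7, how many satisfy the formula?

Split on y1, then y6.
  y1=T, y6=T: y5 free; 7 ways for (y2,y3,y4,y7) × 2^1 = 14.
  y1=T, y6=F: a clause becomes empty — 0.
  y1=F, y6=T: 7 of the 32 assignments to (y2,y3,y4,y5,y7) work.
  y1=F, y6=F: a clause becomes empty — 0.
Total: 14 + 0 + 7 + 0 = 21.

21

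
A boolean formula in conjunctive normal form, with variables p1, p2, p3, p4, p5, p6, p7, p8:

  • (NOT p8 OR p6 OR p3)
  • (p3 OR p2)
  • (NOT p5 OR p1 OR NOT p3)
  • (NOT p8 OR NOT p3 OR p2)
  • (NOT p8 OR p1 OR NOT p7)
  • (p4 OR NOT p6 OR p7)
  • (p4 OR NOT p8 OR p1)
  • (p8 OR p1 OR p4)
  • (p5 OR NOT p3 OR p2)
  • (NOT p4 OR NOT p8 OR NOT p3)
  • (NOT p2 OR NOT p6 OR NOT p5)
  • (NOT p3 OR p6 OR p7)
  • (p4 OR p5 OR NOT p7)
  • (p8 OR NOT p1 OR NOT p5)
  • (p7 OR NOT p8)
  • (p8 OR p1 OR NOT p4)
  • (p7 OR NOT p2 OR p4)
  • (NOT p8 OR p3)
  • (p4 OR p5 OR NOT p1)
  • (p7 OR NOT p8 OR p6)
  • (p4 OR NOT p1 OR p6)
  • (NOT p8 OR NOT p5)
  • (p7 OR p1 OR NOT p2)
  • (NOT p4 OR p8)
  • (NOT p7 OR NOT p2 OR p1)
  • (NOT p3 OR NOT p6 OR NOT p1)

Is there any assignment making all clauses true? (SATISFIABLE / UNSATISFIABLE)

UNSATISFIABLE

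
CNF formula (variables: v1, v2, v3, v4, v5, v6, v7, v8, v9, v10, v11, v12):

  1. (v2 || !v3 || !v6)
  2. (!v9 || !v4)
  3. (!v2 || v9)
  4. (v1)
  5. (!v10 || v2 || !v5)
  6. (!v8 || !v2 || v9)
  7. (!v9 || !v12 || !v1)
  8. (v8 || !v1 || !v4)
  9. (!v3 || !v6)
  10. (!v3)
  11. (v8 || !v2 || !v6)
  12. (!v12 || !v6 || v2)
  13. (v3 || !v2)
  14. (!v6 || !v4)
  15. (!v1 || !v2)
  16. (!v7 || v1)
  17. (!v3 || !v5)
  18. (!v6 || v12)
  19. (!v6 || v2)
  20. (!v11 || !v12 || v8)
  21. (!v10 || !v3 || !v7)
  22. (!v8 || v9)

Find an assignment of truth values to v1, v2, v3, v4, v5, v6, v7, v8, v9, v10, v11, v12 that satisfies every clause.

v1=True, v2=False, v3=False, v4=False, v5=True, v6=False, v7=False, v8=True, v9=True, v10=False, v11=False, v12=False

Check each clause:
  1. (!v3 || v2 || !v6) — !v6 is true.
  2. (!v4 || !v9) — !v4 is true.
  3. (!v2 || v9) — v9 is true.
  4. (v1) — v1 is true.
  5. (!v5 || v2 || !v10) — !v10 is true.
  6. (!v2 || !v8 || v9) — v9 is true.
  7. (!v9 || !v12 || !v1) — !v12 is true.
  8. (v8 || !v1 || !v4) — v8 is true.
  9. (!v6 || !v3) — !v6 is true.
  10. (!v3) — !v3 is true.
  11. (v8 || !v2 || !v6) — v8 is true.
  12. (!v6 || v2 || !v12) — !v6 is true.
  13. (v3 || !v2) — !v2 is true.
  14. (!v4 || !v6) — !v6 is true.
  15. (!v1 || !v2) — !v2 is true.
  16. (!v7 || v1) — v1 is true.
  17. (!v5 || !v3) — !v3 is true.
  18. (!v6 || v12) — !v6 is true.
  19. (!v6 || v2) — !v6 is true.
  20. (!v12 || !v11 || v8) — v8 is true.
  21. (!v7 || !v10 || !v3) — !v7 is true.
  22. (v9 || !v8) — v9 is true.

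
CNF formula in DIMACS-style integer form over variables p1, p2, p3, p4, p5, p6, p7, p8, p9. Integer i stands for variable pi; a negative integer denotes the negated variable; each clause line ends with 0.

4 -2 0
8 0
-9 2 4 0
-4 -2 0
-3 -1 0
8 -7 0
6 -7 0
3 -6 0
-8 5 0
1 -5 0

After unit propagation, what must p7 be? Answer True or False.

Unit clause (p8) sets p8 = True.
(!p8 || p5): since p8 = True, the clause reduces to (p5). p5 = True.
(!p5 || p1) with p5 = True leaves only p1, so p1 = True.
From (!p3 || !p1) and p1 = True: p3 = False.
(!p6 || p3): since p3 = False, the clause reduces to (!p6). p6 = False.
(!p7 || p6) with p6 = False leaves only !p7, so p7 = False.

False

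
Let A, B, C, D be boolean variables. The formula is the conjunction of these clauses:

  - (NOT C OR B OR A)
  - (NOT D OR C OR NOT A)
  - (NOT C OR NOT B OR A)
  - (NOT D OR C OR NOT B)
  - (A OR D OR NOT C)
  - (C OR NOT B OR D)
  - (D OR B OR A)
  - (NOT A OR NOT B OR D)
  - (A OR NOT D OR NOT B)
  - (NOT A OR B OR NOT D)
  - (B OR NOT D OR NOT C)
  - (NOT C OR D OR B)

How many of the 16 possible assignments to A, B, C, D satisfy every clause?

The models are:
  A=0 B=0 C=0 D=1
  A=1 B=0 C=0 D=0
  A=1 B=1 C=1 D=1
Count: 3.

3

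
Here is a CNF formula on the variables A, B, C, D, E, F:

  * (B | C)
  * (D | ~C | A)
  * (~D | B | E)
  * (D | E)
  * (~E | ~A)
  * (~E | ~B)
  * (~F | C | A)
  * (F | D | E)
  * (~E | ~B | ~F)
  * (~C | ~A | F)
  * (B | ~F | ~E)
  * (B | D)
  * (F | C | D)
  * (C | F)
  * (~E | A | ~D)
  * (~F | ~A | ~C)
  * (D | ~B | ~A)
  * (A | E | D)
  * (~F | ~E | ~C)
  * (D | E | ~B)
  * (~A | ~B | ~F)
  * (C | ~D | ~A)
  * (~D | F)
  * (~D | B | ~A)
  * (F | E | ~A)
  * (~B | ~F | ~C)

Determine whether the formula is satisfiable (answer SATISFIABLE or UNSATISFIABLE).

UNSATISFIABLE

D = True:
  B = True:
    propagation gives E=False, A=False, C=True; an empty clause results — contradiction.
  B = False:
    propagation gives C=True, E=True; an empty clause results — contradiction.
D = False:
  propagation gives E=True, A=False, C=False, B=True; an empty clause results — contradiction.
Every branch closes, so no satisfying assignment exists.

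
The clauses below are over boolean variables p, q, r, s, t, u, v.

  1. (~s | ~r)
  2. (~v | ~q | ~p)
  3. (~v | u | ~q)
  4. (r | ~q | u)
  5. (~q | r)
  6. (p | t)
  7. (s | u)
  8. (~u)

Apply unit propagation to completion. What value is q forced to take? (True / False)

False

(~u) stands alone — u = False.
From (u | s) and u = False: s = True.
(~r | ~s): since s = True, the clause reduces to (~r). r = False.
In (r | u | ~q), r, u are now false; ~q must hold, so q = False.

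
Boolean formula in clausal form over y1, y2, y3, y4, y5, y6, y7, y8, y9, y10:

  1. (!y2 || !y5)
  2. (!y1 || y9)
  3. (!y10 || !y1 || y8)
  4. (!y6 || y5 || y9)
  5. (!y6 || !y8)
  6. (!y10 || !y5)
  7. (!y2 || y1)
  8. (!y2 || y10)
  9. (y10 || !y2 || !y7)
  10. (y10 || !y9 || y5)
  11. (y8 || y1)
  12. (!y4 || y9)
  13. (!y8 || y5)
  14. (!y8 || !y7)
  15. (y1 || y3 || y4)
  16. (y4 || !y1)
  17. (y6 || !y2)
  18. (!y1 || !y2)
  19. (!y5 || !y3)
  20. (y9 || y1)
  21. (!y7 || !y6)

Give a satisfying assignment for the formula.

y2 occurs only negated in the remaining clauses — set y2 = False.
Set y1 = True and propagate.
  then y9 is forced to True.
  then y4 is forced to True.
Branch on y3: take y3 = False.
Try y5 = True.
  then y10 is forced to False.
For the remaining variables, y6 = False, y7 = True, y8 = False works.
Every clause has at least one true literal under this assignment.
Check each clause:
  1. (!y5 || !y2) — !y2 is true.
  2. (!y1 || y9) — y9 is true.
  3. (y8 || !y1 || !y10) — !y10 is true.
  4. (y9 || y5 || !y6) — y9 is true.
  5. (!y8 || !y6) — !y8 is true.
  6. (!y5 || !y10) — !y10 is true.
  7. (y1 || !y2) — y1 is true.
  8. (y10 || !y2) — !y2 is true.
  9. (!y2 || !y7 || y10) — !y2 is true.
  10. (!y9 || y5 || y10) — y5 is true.
  11. (y1 || y8) — y1 is true.
  12. (!y4 || y9) — y9 is true.
  13. (y5 || !y8) — !y8 is true.
  14. (!y7 || !y8) — !y8 is true.
  15. (y1 || y3 || y4) — y1 is true.
  16. (!y1 || y4) — y4 is true.
  17. (!y2 || y6) — !y2 is true.
  18. (!y2 || !y1) — !y2 is true.
  19. (!y5 || !y3) — !y3 is true.
  20. (y9 || y1) — y1 is true.
  21. (!y7 || !y6) — !y6 is true.

y1 = 1, y2 = 0, y3 = 0, y4 = 1, y5 = 1, y6 = 0, y7 = 1, y8 = 0, y9 = 1, y10 = 0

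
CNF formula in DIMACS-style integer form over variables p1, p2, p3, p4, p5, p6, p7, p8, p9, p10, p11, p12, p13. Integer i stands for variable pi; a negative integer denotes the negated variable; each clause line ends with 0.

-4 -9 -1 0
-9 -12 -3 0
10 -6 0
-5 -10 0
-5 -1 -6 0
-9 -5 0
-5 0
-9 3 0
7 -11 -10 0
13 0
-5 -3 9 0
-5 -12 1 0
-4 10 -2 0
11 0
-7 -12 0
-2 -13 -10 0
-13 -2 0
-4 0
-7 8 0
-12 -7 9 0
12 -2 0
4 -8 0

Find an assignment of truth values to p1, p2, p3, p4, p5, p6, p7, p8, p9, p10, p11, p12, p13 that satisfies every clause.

p1=1, p2=0, p3=0, p4=0, p5=0, p6=0, p7=0, p8=0, p9=0, p10=0, p11=1, p12=0, p13=1

Unit propagation: (~p5) forces p5 = False.
Unit propagation: (p13) forces p13 = True.
The clause (p11) is unit: p11 must be True.
(~p2) is a unit clause, so p2 = False.
The clause (~p4) is unit: p4 must be False.
Unit propagation: (~p8) forces p8 = False.
(~p7) is a unit clause, so p7 = False.
The clause (~p10) is unit: p10 must be False.
(~p6) is a unit clause, so p6 = False.
Pure literal: p9 appears only negated; assign p9 = False.
p12 occurs only negated in the remaining clauses — set p12 = False.
p1, p3 are now unconstrained; take p1 = True, p3 = False.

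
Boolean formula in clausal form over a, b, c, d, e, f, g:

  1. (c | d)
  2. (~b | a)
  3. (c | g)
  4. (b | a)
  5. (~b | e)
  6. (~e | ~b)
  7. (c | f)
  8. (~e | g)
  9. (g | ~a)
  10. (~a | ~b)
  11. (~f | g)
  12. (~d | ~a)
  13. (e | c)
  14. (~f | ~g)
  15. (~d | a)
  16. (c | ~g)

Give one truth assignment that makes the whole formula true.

a = T, b = F, c = T, d = F, e = T, f = F, g = T

Pure literal: c appears only positively; assign c = True.
Set a = True and propagate.
  then g is forced to True.
  then b is forced to False.
  then d is forced to False.
  then f is forced to False.
e is now unconstrained; take e = True.
Every clause has at least one true literal under this assignment.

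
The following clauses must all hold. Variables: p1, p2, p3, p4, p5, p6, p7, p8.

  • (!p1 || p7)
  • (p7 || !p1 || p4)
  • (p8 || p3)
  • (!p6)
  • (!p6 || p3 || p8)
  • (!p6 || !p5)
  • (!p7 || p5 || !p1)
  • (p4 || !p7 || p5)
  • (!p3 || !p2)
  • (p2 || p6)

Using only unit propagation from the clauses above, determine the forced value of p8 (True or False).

True

(!p6) stands alone — p6 = False.
From (p2 || p6) and p6 = False: p2 = True.
In (!p3 || !p2), !p2 is now false; !p3 must hold, so p3 = False.
In (p3 || p8), p3 is now false; p8 must hold, so p8 = True.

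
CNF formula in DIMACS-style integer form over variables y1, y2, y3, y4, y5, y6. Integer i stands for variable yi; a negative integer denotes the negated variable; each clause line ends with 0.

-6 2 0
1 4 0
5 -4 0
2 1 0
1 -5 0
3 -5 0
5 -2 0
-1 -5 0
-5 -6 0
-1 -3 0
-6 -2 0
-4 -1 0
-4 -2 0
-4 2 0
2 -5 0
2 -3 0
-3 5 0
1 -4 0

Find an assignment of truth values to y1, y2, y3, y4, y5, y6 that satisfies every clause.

Pure literal: y6 appears only negated; assign y6 = False.
Try y1 = True.
  then y5 is forced to False.
  then y4 is forced to False.
  then y2 is forced to False.
  then y3 is forced to False.

y1=True  y2=False  y3=False  y4=False  y5=False  y6=False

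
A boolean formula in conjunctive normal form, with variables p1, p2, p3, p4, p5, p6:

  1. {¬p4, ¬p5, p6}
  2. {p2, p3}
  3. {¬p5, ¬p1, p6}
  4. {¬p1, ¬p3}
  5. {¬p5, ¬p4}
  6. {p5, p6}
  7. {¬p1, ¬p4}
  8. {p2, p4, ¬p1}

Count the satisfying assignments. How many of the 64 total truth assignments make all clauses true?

Split on p1, then p4.
  p1=T, p4=T: a clause becomes empty — 0.
  p1=T, p4=F: remaining (p2,p3,p5,p6) ∈ {(T,F,F,T); (T,F,T,T)} — 2.
  p1=F, p4=T: remaining (p2,p3,p5,p6) ∈ {(F,T,F,T); (T,F,F,T); (T,T,F,T)} — 3.
  p1=F, p4=F: 9 of the 16 assignments to (p2,p3,p5,p6) work.
Total: 0 + 2 + 3 + 9 = 14.

14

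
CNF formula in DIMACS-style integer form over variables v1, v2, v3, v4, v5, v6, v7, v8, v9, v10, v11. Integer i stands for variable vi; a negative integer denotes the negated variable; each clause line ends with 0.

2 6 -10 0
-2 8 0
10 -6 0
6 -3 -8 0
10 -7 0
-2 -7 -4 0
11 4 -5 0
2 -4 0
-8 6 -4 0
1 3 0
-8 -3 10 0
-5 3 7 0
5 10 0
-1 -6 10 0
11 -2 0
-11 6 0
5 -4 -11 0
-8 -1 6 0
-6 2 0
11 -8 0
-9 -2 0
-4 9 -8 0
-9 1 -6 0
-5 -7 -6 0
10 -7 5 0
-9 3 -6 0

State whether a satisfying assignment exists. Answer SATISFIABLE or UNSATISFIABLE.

SATISFIABLE

Branch on v1: take v1 = True.
Branch on v2: take v2 = True.
  then v8 is forced to True.
  then v11 is forced to True.
  then v6 is forced to True.
  then v10 is forced to True.
  then v9 is forced to False.
  then v4 is forced to False.
For the remaining variables, v3 = True, v5 = True, v7 = False works.
Every clause has at least one true literal under this assignment.
So v1=True, v2=True, v3=True, v4=False, v5=True, v6=True, v7=False, v8=True, v9=False, v10=True, v11=True is a satisfying assignment.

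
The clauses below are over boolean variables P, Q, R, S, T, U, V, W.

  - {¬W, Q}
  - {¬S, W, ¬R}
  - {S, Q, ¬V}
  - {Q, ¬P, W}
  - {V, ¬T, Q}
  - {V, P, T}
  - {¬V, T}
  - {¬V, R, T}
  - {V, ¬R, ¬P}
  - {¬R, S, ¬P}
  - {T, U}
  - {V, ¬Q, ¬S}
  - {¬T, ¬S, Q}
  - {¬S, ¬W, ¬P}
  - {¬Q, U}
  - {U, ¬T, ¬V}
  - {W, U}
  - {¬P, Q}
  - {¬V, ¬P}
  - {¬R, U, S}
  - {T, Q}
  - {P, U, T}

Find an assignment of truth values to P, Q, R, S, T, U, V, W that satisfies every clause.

U occurs only positively in the remaining clauses — set U = True.
Set P = True and propagate.
  then Q is forced to True.
  then V is forced to False.
  then R is forced to False.
  then S is forced to False.
T, W are now unconstrained; take T = True, W = False.
Every clause has at least one true literal under this assignment.

P = True, Q = True, R = False, S = False, T = True, U = True, V = False, W = False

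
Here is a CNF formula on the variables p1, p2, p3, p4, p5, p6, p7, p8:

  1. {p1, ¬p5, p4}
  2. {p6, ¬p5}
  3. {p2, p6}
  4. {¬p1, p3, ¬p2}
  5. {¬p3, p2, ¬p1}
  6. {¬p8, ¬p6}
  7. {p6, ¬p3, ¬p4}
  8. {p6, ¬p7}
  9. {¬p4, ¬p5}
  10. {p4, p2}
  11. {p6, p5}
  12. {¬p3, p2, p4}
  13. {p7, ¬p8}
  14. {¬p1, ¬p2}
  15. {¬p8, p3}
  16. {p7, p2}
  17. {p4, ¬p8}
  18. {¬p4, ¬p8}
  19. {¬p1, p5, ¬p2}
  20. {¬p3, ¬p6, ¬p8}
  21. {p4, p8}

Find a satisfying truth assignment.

p1=False, p2=True, p3=False, p4=True, p5=False, p6=True, p7=False, p8=False

Check each clause:
  1. {p1, ¬p5, p4} — ¬p5 is true.
  2. {p6, ¬p5} — ¬p5 is true.
  3. {p2, p6} — p2 is true.
  4. {¬p1, p3, ¬p2} — ¬p1 is true.
  5. {¬p3, ¬p1, p2} — p2 is true.
  6. {¬p6, ¬p8} — ¬p8 is true.
  7. {¬p3, ¬p4, p6} — ¬p3 is true.
  8. {¬p7, p6} — ¬p7 is true.
  9. {¬p5, ¬p4} — ¬p5 is true.
  10. {p2, p4} — p2 is true.
  11. {p6, p5} — p6 is true.
  12. {p2, p4, ¬p3} — p2 is true.
  13. {¬p8, p7} — ¬p8 is true.
  14. {¬p2, ¬p1} — ¬p1 is true.
  15. {¬p8, p3} — ¬p8 is true.
  16. {p2, p7} — p2 is true.
  17. {¬p8, p4} — ¬p8 is true.
  18. {¬p4, ¬p8} — ¬p8 is true.
  19. {p5, ¬p2, ¬p1} — ¬p1 is true.
  20. {¬p6, ¬p8, ¬p3} — ¬p8 is true.
  21. {p8, p4} — p4 is true.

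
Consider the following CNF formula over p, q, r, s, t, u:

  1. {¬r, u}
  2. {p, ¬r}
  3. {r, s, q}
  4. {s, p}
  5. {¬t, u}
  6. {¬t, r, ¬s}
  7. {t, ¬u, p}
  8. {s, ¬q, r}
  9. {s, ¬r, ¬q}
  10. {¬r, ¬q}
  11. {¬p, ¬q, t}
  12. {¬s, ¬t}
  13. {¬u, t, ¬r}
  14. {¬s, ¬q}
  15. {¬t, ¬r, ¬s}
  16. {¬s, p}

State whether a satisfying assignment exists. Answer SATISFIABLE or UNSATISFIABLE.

Set p = True and propagate.
Try q = False.
The remaining clauses are satisfied by r = False, s = True, t = False, u = False.
Every clause has at least one true literal under this assignment.
So p=T, q=F, r=F, s=T, t=F, u=F is a satisfying assignment.

SATISFIABLE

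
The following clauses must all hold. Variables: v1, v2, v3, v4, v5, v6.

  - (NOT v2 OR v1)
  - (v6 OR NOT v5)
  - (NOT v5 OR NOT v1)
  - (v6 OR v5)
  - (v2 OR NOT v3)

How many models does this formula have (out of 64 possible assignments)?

10

Case analysis on v5 and v1:
  v5=1, v1=1: a clause becomes empty — 0.
  v5=1, v1=0: remaining (v2,v3,v4,v6) ∈ {(0,0,0,1); (0,0,1,1)} — 2.
  v5=0, v1=1: v4 free; 3 ways for (v2,v3,v6) × 2^1 = 6.
  v5=0, v1=0: remaining (v2,v3,v4,v6) ∈ {(0,0,0,1); (0,0,1,1)} — 2.
Total: 0 + 2 + 6 + 2 = 10.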